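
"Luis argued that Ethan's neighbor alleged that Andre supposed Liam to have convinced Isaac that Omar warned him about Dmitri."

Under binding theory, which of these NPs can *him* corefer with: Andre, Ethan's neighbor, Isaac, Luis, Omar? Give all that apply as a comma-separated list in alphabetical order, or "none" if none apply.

*him* is a pronoun; Principle B requires it to be free in its binding domain — the clause headed by 'warned'.
— Andre: subject of the clause headed by 'supposed'; c-commands the pronoun but lies outside its binding domain — allowed.
— Ethan's neighbor: subject of the clause headed by 'alleged'; c-commands the pronoun but lies outside its binding domain — allowed.
— Isaac: object of the clause headed by 'convinced'; c-commands the pronoun but lies outside its binding domain — allowed.
— Luis: subject of the matrix clause; c-commands the pronoun but lies outside its binding domain — allowed.
— Omar: subject of the clause headed by 'warned'; c-commands the pronoun within its binding domain — blocked (Principle B).

Andre, Ethan's neighbor, Isaac, Luis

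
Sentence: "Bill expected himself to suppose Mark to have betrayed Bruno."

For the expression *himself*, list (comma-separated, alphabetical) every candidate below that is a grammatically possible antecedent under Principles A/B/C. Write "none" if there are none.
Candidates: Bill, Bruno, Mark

*himself* is a reflexive; Principle A requires it to be bound within its binding domain — the matrix clause.
— Bill: subject of the matrix clause; c-commands the reflexive within its binding domain — allowed (Principle A).
— Bruno: object of the clause headed by 'betrayed'; does not c-command the reflexive — cannot bind it (Principle A).
— Mark: subject of the clause headed by 'betrayed'; does not c-command the reflexive — cannot bind it (Principle A).

Bill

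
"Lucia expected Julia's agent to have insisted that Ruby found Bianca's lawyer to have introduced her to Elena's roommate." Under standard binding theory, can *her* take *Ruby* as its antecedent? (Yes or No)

Yes

*her* is a pronoun; Principle B requires it to be free in its binding domain — the clause headed by 'introduced'.
— Ruby: subject of the clause headed by 'found'; c-commands the pronoun but lies outside its binding domain — allowed.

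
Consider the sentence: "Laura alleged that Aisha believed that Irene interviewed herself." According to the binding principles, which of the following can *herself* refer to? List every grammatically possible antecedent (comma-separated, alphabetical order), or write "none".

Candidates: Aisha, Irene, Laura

*herself* is a reflexive; Principle A requires it to be bound within its binding domain — the clause headed by 'interviewed'.
— Aisha: subject of the clause headed by 'believed'; c-commands the reflexive but lies outside its binding domain — cannot bind it (Principle A).
— Irene: subject of the clause headed by 'interviewed'; c-commands the reflexive within its binding domain — allowed (Principle A).
— Laura: subject of the matrix clause; c-commands the reflexive but lies outside its binding domain — cannot bind it (Principle A).

Irene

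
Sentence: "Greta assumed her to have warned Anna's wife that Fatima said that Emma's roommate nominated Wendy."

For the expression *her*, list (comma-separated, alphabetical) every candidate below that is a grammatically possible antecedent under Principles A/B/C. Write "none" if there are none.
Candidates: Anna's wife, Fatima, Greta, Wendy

none

*her* is a pronoun; Principle B requires it to be free in its binding domain — the matrix clause.
— Anna's wife: object of the clause headed by 'warned'; is c-commanded by the pronoun; coreference would bind this R-expression — blocked (Principle C).
— Fatima: subject of the clause headed by 'said'; is c-commanded by the pronoun; coreference would bind this R-expression — blocked (Principle C).
— Greta: subject of the matrix clause; c-commands the pronoun within its binding domain — blocked (Principle B).
— Wendy: object of the clause headed by 'nominated'; is c-commanded by the pronoun; coreference would bind this R-expression — blocked (Principle C).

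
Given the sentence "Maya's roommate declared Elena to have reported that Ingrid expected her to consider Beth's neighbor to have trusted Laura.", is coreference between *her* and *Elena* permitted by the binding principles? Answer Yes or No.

Yes

*her* is a pronoun; Principle B requires it to be free in its binding domain — the clause headed by 'expected'.
— Elena: subject of the clause headed by 'reported'; c-commands the pronoun but lies outside its binding domain — allowed.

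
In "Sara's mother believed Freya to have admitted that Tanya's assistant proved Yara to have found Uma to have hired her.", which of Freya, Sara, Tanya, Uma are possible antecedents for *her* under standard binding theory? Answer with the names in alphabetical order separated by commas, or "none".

Freya, Sara, Tanya

*her* is a pronoun; Principle B requires it to be free in its binding domain — the clause headed by 'hired'.
— Freya: subject of the clause headed by 'admitted'; c-commands the pronoun but lies outside its binding domain — allowed.
— Sara: possessor inside the subject DP of the matrix clause; does not c-command the pronoun — Principle B does not apply; allowed.
— Tanya: possessor inside the subject DP of the clause headed by 'proved'; does not c-command the pronoun — Principle B does not apply; allowed.
— Uma: subject of the clause headed by 'hired'; c-commands the pronoun within its binding domain — blocked (Principle B).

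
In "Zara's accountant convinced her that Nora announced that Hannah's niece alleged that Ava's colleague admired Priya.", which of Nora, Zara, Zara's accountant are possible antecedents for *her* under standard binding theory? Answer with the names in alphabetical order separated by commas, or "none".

Zara

*her* is a pronoun; Principle B requires it to be free in its binding domain — the matrix clause.
— Nora: subject of the clause headed by 'announced'; is c-commanded by the pronoun; coreference would bind this R-expression — blocked (Principle C).
— Zara: possessor inside the subject DP of the matrix clause; does not c-command the pronoun — Principle B does not apply; allowed.
— Zara's accountant: subject of the matrix clause; c-commands the pronoun within its binding domain — blocked (Principle B).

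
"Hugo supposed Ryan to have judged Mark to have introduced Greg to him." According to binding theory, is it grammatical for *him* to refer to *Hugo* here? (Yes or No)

*Hugo* is an R-expression; Principle C requires it to be free (not bound by any c-commanding expression).
— him: second object of the clause headed by 'introduced'; the pronoun does not c-command the R-expression — coreference allowed.

Yes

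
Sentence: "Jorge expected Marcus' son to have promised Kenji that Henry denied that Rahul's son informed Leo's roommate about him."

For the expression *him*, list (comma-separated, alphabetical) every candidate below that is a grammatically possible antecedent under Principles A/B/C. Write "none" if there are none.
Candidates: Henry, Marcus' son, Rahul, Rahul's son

*him* is a pronoun; Principle B requires it to be free in its binding domain — the clause headed by 'informed'.
— Henry: subject of the clause headed by 'denied'; c-commands the pronoun but lies outside its binding domain — allowed.
— Marcus' son: subject of the clause headed by 'promised'; c-commands the pronoun but lies outside its binding domain — allowed.
— Rahul: possessor inside the subject DP of the clause headed by 'informed'; does not c-command the pronoun — Principle B does not apply; allowed.
— Rahul's son: subject of the clause headed by 'informed'; c-commands the pronoun within its binding domain — blocked (Principle B).

Henry, Marcus' son, Rahul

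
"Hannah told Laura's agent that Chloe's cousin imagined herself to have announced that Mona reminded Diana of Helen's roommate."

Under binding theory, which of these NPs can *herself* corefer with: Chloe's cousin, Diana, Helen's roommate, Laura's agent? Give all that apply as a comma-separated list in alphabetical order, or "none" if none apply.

*herself* is a reflexive; Principle A requires it to be bound within its binding domain — the clause headed by 'imagined'.
— Chloe's cousin: subject of the clause headed by 'imagined'; c-commands the reflexive within its binding domain — allowed (Principle A).
— Diana: object of the clause headed by 'reminded'; does not c-command the reflexive — cannot bind it (Principle A).
— Helen's roommate: second object of the clause headed by 'reminded'; does not c-command the reflexive — cannot bind it (Principle A).
— Laura's agent: object of the matrix clause; c-commands the reflexive but lies outside its binding domain — cannot bind it (Principle A).

Chloe's cousin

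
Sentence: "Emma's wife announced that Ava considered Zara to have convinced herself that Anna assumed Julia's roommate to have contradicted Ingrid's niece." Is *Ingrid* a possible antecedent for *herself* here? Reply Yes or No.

*herself* is a reflexive; Principle A requires it to be bound within its binding domain — the clause headed by 'convinced'.
— Ingrid: possessor inside the object DP of the clause headed by 'contradicted'; does not c-command the reflexive — cannot bind it (Principle A).

No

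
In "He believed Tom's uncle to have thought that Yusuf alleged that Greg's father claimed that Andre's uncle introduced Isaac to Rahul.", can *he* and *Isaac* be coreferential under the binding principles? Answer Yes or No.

No

*Isaac* is an R-expression; Principle C requires it to be free (not bound by any c-commanding expression).
— he: subject of the matrix clause; the pronoun c-commands the R-expression — coreference blocked (Principle C).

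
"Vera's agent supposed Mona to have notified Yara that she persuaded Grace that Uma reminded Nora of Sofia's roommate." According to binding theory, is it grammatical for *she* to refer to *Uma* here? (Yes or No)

No

*Uma* is an R-expression; Principle C requires it to be free (not bound by any c-commanding expression).
— she: subject of the clause headed by 'persuaded'; the pronoun c-commands the R-expression — coreference blocked (Principle C).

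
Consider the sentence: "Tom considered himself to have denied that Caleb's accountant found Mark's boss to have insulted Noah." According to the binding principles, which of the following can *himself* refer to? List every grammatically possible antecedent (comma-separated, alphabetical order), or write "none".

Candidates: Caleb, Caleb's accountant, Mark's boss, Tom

Tom

*himself* is a reflexive; Principle A requires it to be bound within its binding domain — the matrix clause.
— Caleb: possessor inside the subject DP of the clause headed by 'found'; does not c-command the reflexive — cannot bind it (Principle A).
— Caleb's accountant: subject of the clause headed by 'found'; does not c-command the reflexive — cannot bind it (Principle A).
— Mark's boss: subject of the clause headed by 'insulted'; does not c-command the reflexive — cannot bind it (Principle A).
— Tom: subject of the matrix clause; c-commands the reflexive within its binding domain — allowed (Principle A).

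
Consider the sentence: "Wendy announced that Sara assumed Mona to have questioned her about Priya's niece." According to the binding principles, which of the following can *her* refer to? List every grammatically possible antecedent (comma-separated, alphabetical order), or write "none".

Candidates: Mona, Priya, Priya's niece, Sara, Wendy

Sara, Wendy

*her* is a pronoun; Principle B requires it to be free in its binding domain — the clause headed by 'questioned'.
— Mona: subject of the clause headed by 'questioned'; c-commands the pronoun within its binding domain — blocked (Principle B).
— Priya: possessor inside the second object DP of the clause headed by 'questioned'; is c-commanded by the pronoun; coreference would bind this R-expression — blocked (Principle C).
— Priya's niece: second object of the clause headed by 'questioned'; is c-commanded by the pronoun; coreference would bind this R-expression — blocked (Principle C).
— Sara: subject of the clause headed by 'assumed'; c-commands the pronoun but lies outside its binding domain — allowed.
— Wendy: subject of the matrix clause; c-commands the pronoun but lies outside its binding domain — allowed.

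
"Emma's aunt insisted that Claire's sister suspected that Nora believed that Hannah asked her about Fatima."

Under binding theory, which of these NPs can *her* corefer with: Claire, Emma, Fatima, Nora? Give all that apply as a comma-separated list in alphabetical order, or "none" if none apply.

*her* is a pronoun; Principle B requires it to be free in its binding domain — the clause headed by 'asked'.
— Claire: possessor inside the subject DP of the clause headed by 'suspected'; does not c-command the pronoun — Principle B does not apply; allowed.
— Emma: possessor inside the subject DP of the matrix clause; does not c-command the pronoun — Principle B does not apply; allowed.
— Fatima: second object of the clause headed by 'asked'; is c-commanded by the pronoun; coreference would bind this R-expression — blocked (Principle C).
— Nora: subject of the clause headed by 'believed'; c-commands the pronoun but lies outside its binding domain — allowed.

Claire, Emma, Nora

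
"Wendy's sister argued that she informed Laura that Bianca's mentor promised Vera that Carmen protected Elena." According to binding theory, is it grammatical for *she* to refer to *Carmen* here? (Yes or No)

*Carmen* is an R-expression; Principle C requires it to be free (not bound by any c-commanding expression).
— she: subject of the clause headed by 'informed'; the pronoun c-commands the R-expression — coreference blocked (Principle C).

No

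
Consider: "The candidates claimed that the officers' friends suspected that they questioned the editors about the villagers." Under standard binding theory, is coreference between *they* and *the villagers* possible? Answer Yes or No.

No

*the villagers* is an R-expression; Principle C requires it to be free (not bound by any c-commanding expression).
— they: subject of the clause headed by 'questioned'; the pronoun c-commands the R-expression — coreference blocked (Principle C).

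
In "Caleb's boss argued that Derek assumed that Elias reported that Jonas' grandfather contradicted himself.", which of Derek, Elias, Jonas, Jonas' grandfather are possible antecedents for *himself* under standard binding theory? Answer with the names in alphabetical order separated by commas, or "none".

*himself* is a reflexive; Principle A requires it to be bound within its binding domain — the clause headed by 'contradicted'.
— Derek: subject of the clause headed by 'assumed'; c-commands the reflexive but lies outside its binding domain — cannot bind it (Principle A).
— Elias: subject of the clause headed by 'reported'; c-commands the reflexive but lies outside its binding domain — cannot bind it (Principle A).
— Jonas: possessor inside the subject DP of the clause headed by 'contradicted'; does not c-command the reflexive — cannot bind it (Principle A).
— Jonas' grandfather: subject of the clause headed by 'contradicted'; c-commands the reflexive within its binding domain — allowed (Principle A).

Jonas' grandfather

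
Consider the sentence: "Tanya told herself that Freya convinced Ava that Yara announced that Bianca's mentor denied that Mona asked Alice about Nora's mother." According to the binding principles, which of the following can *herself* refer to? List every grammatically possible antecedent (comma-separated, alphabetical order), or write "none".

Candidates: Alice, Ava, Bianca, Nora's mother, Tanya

*herself* is a reflexive; Principle A requires it to be bound within its binding domain — the matrix clause.
— Alice: object of the clause headed by 'asked'; does not c-command the reflexive — cannot bind it (Principle A).
— Ava: object of the clause headed by 'convinced'; does not c-command the reflexive — cannot bind it (Principle A).
— Bianca: possessor inside the subject DP of the clause headed by 'denied'; does not c-command the reflexive — cannot bind it (Principle A).
— Nora's mother: second object of the clause headed by 'asked'; does not c-command the reflexive — cannot bind it (Principle A).
— Tanya: subject of the matrix clause; c-commands the reflexive within its binding domain — allowed (Principle A).

Tanya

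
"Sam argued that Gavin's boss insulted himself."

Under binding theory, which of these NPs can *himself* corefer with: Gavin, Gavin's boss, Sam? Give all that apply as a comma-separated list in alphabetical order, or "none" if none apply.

Gavin's boss

*himself* is a reflexive; Principle A requires it to be bound within its binding domain — the clause headed by 'insulted'.
— Gavin: possessor inside the subject DP of the clause headed by 'insulted'; does not c-command the reflexive — cannot bind it (Principle A).
— Gavin's boss: subject of the clause headed by 'insulted'; c-commands the reflexive within its binding domain — allowed (Principle A).
— Sam: subject of the matrix clause; c-commands the reflexive but lies outside its binding domain — cannot bind it (Principle A).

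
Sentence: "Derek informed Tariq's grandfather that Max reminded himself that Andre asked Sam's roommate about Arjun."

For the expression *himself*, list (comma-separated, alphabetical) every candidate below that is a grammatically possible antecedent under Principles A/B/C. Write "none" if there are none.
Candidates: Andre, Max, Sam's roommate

*himself* is a reflexive; Principle A requires it to be bound within its binding domain — the clause headed by 'reminded'.
— Andre: subject of the clause headed by 'asked'; does not c-command the reflexive — cannot bind it (Principle A).
— Max: subject of the clause headed by 'reminded'; c-commands the reflexive within its binding domain — allowed (Principle A).
— Sam's roommate: object of the clause headed by 'asked'; does not c-command the reflexive — cannot bind it (Principle A).

Max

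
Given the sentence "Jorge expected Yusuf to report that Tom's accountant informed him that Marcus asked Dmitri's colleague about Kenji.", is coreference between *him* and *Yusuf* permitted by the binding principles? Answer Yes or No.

Yes

*him* is a pronoun; Principle B requires it to be free in its binding domain — the clause headed by 'informed'.
— Yusuf: subject of the clause headed by 'report'; c-commands the pronoun but lies outside its binding domain — allowed.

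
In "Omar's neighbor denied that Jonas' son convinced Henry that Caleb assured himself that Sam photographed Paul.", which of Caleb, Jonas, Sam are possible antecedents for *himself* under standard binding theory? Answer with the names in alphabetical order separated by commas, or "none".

Caleb

*himself* is a reflexive; Principle A requires it to be bound within its binding domain — the clause headed by 'assured'.
— Caleb: subject of the clause headed by 'assured'; c-commands the reflexive within its binding domain — allowed (Principle A).
— Jonas: possessor inside the subject DP of the clause headed by 'convinced'; does not c-command the reflexive — cannot bind it (Principle A).
— Sam: subject of the clause headed by 'photographed'; does not c-command the reflexive — cannot bind it (Principle A).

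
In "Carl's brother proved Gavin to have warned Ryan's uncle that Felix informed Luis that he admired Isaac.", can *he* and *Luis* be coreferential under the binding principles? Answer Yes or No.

Yes

*Luis* is an R-expression; Principle C requires it to be free (not bound by any c-commanding expression).
— he: subject of the clause headed by 'admired'; the pronoun does not c-command the R-expression — coreference allowed.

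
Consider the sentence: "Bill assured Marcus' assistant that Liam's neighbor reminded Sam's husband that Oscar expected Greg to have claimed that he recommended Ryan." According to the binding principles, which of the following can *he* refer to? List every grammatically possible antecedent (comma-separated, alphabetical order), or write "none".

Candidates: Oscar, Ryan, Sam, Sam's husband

*he* is a pronoun; Principle B requires it to be free in its binding domain — the clause headed by 'recommended'.
— Oscar: subject of the clause headed by 'expected'; c-commands the pronoun but lies outside its binding domain — allowed.
— Ryan: object of the clause headed by 'recommended'; is c-commanded by the pronoun; coreference would bind this R-expression — blocked (Principle C).
— Sam: possessor inside the object DP of the clause headed by 'reminded'; does not c-command the pronoun — Principle B does not apply; allowed.
— Sam's husband: object of the clause headed by 'reminded'; c-commands the pronoun but lies outside its binding domain — allowed.

Oscar, Sam, Sam's husband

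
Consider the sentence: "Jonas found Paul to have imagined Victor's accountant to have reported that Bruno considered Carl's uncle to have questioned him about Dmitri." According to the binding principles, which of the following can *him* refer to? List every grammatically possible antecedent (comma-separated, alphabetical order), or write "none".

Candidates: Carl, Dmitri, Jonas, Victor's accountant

*him* is a pronoun; Principle B requires it to be free in its binding domain — the clause headed by 'questioned'.
— Carl: possessor inside the subject DP of the clause headed by 'questioned'; does not c-command the pronoun — Principle B does not apply; allowed.
— Dmitri: second object of the clause headed by 'questioned'; is c-commanded by the pronoun; coreference would bind this R-expression — blocked (Principle C).
— Jonas: subject of the matrix clause; c-commands the pronoun but lies outside its binding domain — allowed.
— Victor's accountant: subject of the clause headed by 'reported'; c-commands the pronoun but lies outside its binding domain — allowed.

Carl, Jonas, Victor's accountant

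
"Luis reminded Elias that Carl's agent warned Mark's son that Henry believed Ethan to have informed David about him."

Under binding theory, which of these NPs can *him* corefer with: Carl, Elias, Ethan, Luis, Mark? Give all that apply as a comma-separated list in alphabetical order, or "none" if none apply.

Carl, Elias, Luis, Mark

*him* is a pronoun; Principle B requires it to be free in its binding domain — the clause headed by 'informed'.
— Carl: possessor inside the subject DP of the clause headed by 'warned'; does not c-command the pronoun — Principle B does not apply; allowed.
— Elias: object of the matrix clause; c-commands the pronoun but lies outside its binding domain — allowed.
— Ethan: subject of the clause headed by 'informed'; c-commands the pronoun within its binding domain — blocked (Principle B).
— Luis: subject of the matrix clause; c-commands the pronoun but lies outside its binding domain — allowed.
— Mark: possessor inside the object DP of the clause headed by 'warned'; does not c-command the pronoun — Principle B does not apply; allowed.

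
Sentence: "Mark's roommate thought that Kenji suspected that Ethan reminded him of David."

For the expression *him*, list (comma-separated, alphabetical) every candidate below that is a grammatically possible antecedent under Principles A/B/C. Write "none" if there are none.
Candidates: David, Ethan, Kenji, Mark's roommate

*him* is a pronoun; Principle B requires it to be free in its binding domain — the clause headed by 'reminded'.
— David: second object of the clause headed by 'reminded'; is c-commanded by the pronoun; coreference would bind this R-expression — blocked (Principle C).
— Ethan: subject of the clause headed by 'reminded'; c-commands the pronoun within its binding domain — blocked (Principle B).
— Kenji: subject of the clause headed by 'suspected'; c-commands the pronoun but lies outside its binding domain — allowed.
— Mark's roommate: subject of the matrix clause; c-commands the pronoun but lies outside its binding domain — allowed.

Kenji, Mark's roommate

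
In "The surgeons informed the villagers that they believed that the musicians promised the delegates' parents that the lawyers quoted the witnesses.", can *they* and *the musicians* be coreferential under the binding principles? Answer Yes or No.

*the musicians* is an R-expression; Principle C requires it to be free (not bound by any c-commanding expression).
— they: subject of the clause headed by 'believed'; the pronoun c-commands the R-expression — coreference blocked (Principle C).

No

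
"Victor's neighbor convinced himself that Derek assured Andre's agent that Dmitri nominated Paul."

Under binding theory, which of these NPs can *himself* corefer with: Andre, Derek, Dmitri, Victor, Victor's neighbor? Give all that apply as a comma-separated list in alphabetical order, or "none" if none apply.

Victor's neighbor

*himself* is a reflexive; Principle A requires it to be bound within its binding domain — the matrix clause.
— Andre: possessor inside the object DP of the clause headed by 'assured'; does not c-command the reflexive — cannot bind it (Principle A).
— Derek: subject of the clause headed by 'assured'; does not c-command the reflexive — cannot bind it (Principle A).
— Dmitri: subject of the clause headed by 'nominated'; does not c-command the reflexive — cannot bind it (Principle A).
— Victor: possessor inside the subject DP of the matrix clause; does not c-command the reflexive — cannot bind it (Principle A).
— Victor's neighbor: subject of the matrix clause; c-commands the reflexive within its binding domain — allowed (Principle A).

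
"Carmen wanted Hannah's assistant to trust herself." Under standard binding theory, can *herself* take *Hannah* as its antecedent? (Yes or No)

No

*herself* is a reflexive; Principle A requires it to be bound within its binding domain — the clause headed by 'trust'.
— Hannah: possessor inside the subject DP of the clause headed by 'trust'; does not c-command the reflexive — cannot bind it (Principle A).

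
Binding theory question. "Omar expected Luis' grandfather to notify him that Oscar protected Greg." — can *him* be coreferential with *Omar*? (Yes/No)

*him* is a pronoun; Principle B requires it to be free in its binding domain — the clause headed by 'notify'.
— Omar: subject of the matrix clause; c-commands the pronoun but lies outside its binding domain — allowed.

Yes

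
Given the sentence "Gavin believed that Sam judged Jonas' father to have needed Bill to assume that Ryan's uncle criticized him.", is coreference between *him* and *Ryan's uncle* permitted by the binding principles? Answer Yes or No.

*him* is a pronoun; Principle B requires it to be free in its binding domain — the clause headed by 'criticized'.
— Ryan's uncle: subject of the clause headed by 'criticized'; c-commands the pronoun within its binding domain — blocked (Principle B).

No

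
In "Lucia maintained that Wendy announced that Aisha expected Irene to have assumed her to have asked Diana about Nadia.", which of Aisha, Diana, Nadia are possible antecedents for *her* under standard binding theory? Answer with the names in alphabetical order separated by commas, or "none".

*her* is a pronoun; Principle B requires it to be free in its binding domain — the clause headed by 'assumed'.
— Aisha: subject of the clause headed by 'expected'; c-commands the pronoun but lies outside its binding domain — allowed.
— Diana: object of the clause headed by 'asked'; is c-commanded by the pronoun; coreference would bind this R-expression — blocked (Principle C).
— Nadia: second object of the clause headed by 'asked'; is c-commanded by the pronoun; coreference would bind this R-expression — blocked (Principle C).

Aisha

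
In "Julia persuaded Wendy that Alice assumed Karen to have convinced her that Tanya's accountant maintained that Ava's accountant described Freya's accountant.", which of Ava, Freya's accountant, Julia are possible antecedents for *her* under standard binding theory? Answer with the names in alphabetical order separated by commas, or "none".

Julia

*her* is a pronoun; Principle B requires it to be free in its binding domain — the clause headed by 'convinced'.
— Ava: possessor inside the subject DP of the clause headed by 'described'; is c-commanded by the pronoun; coreference would bind this R-expression — blocked (Principle C).
— Freya's accountant: object of the clause headed by 'described'; is c-commanded by the pronoun; coreference would bind this R-expression — blocked (Principle C).
— Julia: subject of the matrix clause; c-commands the pronoun but lies outside its binding domain — allowed.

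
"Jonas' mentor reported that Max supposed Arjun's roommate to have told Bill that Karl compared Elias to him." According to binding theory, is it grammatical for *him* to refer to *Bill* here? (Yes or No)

*Bill* is an R-expression; Principle C requires it to be free (not bound by any c-commanding expression).
— him: second object of the clause headed by 'compared'; the pronoun does not c-command the R-expression — coreference allowed.

Yes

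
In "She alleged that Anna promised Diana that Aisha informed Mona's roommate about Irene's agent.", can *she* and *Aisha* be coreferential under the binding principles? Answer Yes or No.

*Aisha* is an R-expression; Principle C requires it to be free (not bound by any c-commanding expression).
— she: subject of the matrix clause; the pronoun c-commands the R-expression — coreference blocked (Principle C).

No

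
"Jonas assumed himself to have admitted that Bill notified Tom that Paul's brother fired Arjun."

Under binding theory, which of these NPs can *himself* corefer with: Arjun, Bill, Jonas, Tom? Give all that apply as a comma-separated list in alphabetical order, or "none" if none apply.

*himself* is a reflexive; Principle A requires it to be bound within its binding domain — the matrix clause.
— Arjun: object of the clause headed by 'fired'; does not c-command the reflexive — cannot bind it (Principle A).
— Bill: subject of the clause headed by 'notified'; does not c-command the reflexive — cannot bind it (Principle A).
— Jonas: subject of the matrix clause; c-commands the reflexive within its binding domain — allowed (Principle A).
— Tom: object of the clause headed by 'notified'; does not c-command the reflexive — cannot bind it (Principle A).

Jonas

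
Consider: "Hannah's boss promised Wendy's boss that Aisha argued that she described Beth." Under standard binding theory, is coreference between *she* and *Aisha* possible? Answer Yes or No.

*Aisha* is an R-expression; Principle C requires it to be free (not bound by any c-commanding expression).
— she: subject of the clause headed by 'described'; the pronoun does not c-command the R-expression — coreference allowed.

Yes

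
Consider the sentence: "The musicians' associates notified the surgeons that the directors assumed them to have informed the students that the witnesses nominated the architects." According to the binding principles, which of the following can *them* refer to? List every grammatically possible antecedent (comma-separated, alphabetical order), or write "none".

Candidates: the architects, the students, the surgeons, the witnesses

*them* is a pronoun; Principle B requires it to be free in its binding domain — the clause headed by 'assumed'.
— the architects: object of the clause headed by 'nominated'; is c-commanded by the pronoun; coreference would bind this R-expression — blocked (Principle C).
— the students: object of the clause headed by 'informed'; is c-commanded by the pronoun; coreference would bind this R-expression — blocked (Principle C).
— the surgeons: object of the matrix clause; c-commands the pronoun but lies outside its binding domain — allowed.
— the witnesses: subject of the clause headed by 'nominated'; is c-commanded by the pronoun; coreference would bind this R-expression — blocked (Principle C).

the surgeons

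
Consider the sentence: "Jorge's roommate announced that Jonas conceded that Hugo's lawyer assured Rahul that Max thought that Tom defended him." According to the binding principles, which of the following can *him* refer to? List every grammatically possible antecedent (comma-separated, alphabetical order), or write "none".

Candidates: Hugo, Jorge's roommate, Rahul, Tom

*him* is a pronoun; Principle B requires it to be free in its binding domain — the clause headed by 'defended'.
— Hugo: possessor inside the subject DP of the clause headed by 'assured'; does not c-command the pronoun — Principle B does not apply; allowed.
— Jorge's roommate: subject of the matrix clause; c-commands the pronoun but lies outside its binding domain — allowed.
— Rahul: object of the clause headed by 'assured'; c-commands the pronoun but lies outside its binding domain — allowed.
— Tom: subject of the clause headed by 'defended'; c-commands the pronoun within its binding domain — blocked (Principle B).

Hugo, Jorge's roommate, Rahul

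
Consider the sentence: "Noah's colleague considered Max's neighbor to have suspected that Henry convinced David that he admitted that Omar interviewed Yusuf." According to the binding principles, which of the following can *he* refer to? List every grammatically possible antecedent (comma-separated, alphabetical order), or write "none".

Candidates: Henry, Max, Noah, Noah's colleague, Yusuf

*he* is a pronoun; Principle B requires it to be free in its binding domain — the clause headed by 'admitted'.
— Henry: subject of the clause headed by 'convinced'; c-commands the pronoun but lies outside its binding domain — allowed.
— Max: possessor inside the subject DP of the clause headed by 'suspected'; does not c-command the pronoun — Principle B does not apply; allowed.
— Noah: possessor inside the subject DP of the matrix clause; does not c-command the pronoun — Principle B does not apply; allowed.
— Noah's colleague: subject of the matrix clause; c-commands the pronoun but lies outside its binding domain — allowed.
— Yusuf: object of the clause headed by 'interviewed'; is c-commanded by the pronoun; coreference would bind this R-expression — blocked (Principle C).

Henry, Max, Noah, Noah's colleague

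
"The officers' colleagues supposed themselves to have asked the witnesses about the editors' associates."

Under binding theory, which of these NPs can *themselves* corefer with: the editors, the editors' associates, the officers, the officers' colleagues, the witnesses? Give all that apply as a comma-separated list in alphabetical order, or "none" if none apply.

the officers' colleagues

*themselves* is a reflexive; Principle A requires it to be bound within its binding domain — the matrix clause.
— the editors: possessor inside the second object DP of the clause headed by 'asked'; does not c-command the reflexive — cannot bind it (Principle A).
— the editors' associates: second object of the clause headed by 'asked'; does not c-command the reflexive — cannot bind it (Principle A).
— the officers: possessor inside the subject DP of the matrix clause; does not c-command the reflexive — cannot bind it (Principle A).
— the officers' colleagues: subject of the matrix clause; c-commands the reflexive within its binding domain — allowed (Principle A).
— the witnesses: object of the clause headed by 'asked'; does not c-command the reflexive — cannot bind it (Principle A).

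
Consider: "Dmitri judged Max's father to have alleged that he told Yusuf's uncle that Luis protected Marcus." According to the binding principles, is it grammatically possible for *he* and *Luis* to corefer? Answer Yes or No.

*he* is a pronoun; Principle B requires it to be free in its binding domain — the clause headed by 'told'.
— Luis: subject of the clause headed by 'protected'; is c-commanded by the pronoun; coreference would bind this R-expression — blocked (Principle C).

No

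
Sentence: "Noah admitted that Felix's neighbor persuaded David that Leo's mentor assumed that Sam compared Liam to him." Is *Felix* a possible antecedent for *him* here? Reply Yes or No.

*him* is a pronoun; Principle B requires it to be free in its binding domain — the clause headed by 'compared'.
— Felix: possessor inside the subject DP of the clause headed by 'persuaded'; does not c-command the pronoun — Principle B does not apply; allowed.

Yes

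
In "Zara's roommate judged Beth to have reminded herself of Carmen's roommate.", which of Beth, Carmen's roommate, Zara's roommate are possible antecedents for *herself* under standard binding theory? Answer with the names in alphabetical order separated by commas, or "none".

Beth

*herself* is a reflexive; Principle A requires it to be bound within its binding domain — the clause headed by 'reminded'.
— Beth: subject of the clause headed by 'reminded'; c-commands the reflexive within its binding domain — allowed (Principle A).
— Carmen's roommate: second object of the clause headed by 'reminded'; does not c-command the reflexive — cannot bind it (Principle A).
— Zara's roommate: subject of the matrix clause; c-commands the reflexive but lies outside its binding domain — cannot bind it (Principle A).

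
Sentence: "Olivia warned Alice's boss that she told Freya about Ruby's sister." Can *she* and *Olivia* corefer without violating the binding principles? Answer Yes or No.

Yes

*Olivia* is an R-expression; Principle C requires it to be free (not bound by any c-commanding expression).
— she: subject of the clause headed by 'told'; the pronoun does not c-command the R-expression — coreference allowed.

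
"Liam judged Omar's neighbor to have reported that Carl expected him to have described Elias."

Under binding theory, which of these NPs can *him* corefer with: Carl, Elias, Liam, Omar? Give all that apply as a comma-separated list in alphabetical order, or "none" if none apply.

*him* is a pronoun; Principle B requires it to be free in its binding domain — the clause headed by 'expected'.
— Carl: subject of the clause headed by 'expected'; c-commands the pronoun within its binding domain — blocked (Principle B).
— Elias: object of the clause headed by 'described'; is c-commanded by the pronoun; coreference would bind this R-expression — blocked (Principle C).
— Liam: subject of the matrix clause; c-commands the pronoun but lies outside its binding domain — allowed.
— Omar: possessor inside the subject DP of the clause headed by 'reported'; does not c-command the pronoun — Principle B does not apply; allowed.

Liam, Omar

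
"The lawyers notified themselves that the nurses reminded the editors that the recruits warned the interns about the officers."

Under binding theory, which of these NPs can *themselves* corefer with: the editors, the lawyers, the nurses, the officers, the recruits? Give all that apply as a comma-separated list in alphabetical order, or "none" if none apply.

*themselves* is a reflexive; Principle A requires it to be bound within its binding domain — the matrix clause.
— the editors: object of the clause headed by 'reminded'; does not c-command the reflexive — cannot bind it (Principle A).
— the lawyers: subject of the matrix clause; c-commands the reflexive within its binding domain — allowed (Principle A).
— the nurses: subject of the clause headed by 'reminded'; does not c-command the reflexive — cannot bind it (Principle A).
— the officers: second object of the clause headed by 'warned'; does not c-command the reflexive — cannot bind it (Principle A).
— the recruits: subject of the clause headed by 'warned'; does not c-command the reflexive — cannot bind it (Principle A).

the lawyers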